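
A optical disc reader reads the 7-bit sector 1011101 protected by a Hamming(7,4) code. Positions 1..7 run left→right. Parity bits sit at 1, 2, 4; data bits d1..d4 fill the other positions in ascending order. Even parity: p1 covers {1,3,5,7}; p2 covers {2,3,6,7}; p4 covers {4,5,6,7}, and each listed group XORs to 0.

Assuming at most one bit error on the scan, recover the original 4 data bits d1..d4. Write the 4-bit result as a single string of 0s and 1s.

s1 (pos 1,3,5,7): 1⊕1⊕1⊕1 = 0
s2 (pos 2,3,6,7): 0⊕1⊕0⊕1 = 0
s4 (pos 4,5,6,7): 1⊕1⊕0⊕1 = 1
Syndrome s4…s1 = 100 → error at position 4.
Flip position 4: 1011101 → 1010101
Read data bits from positions 3,5,6,7: 1101

1101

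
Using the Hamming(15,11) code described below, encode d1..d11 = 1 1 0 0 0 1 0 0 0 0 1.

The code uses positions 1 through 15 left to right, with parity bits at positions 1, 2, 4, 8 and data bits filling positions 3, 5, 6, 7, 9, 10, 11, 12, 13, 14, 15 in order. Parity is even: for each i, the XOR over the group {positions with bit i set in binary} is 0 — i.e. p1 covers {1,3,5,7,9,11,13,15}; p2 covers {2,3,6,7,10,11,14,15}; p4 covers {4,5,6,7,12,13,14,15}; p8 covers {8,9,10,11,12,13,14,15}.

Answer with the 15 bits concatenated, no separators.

Place data at non-parity positions: p1 p2 1 p4 1 0 0 p8 0 1 0 0 0 0 1
p1 (pos 1,3,5,7,9,11,13,15): XOR of data positions = 1⊕1⊕0⊕0⊕0⊕0⊕1 = 1
p2 (pos 2,3,6,7,10,11,14,15): XOR of data positions = 1⊕0⊕0⊕1⊕0⊕0⊕1 = 1
p4 (pos 4,5,6,7,12,13,14,15): XOR of data positions = 1⊕0⊕0⊕0⊕0⊕0⊕1 = 0
p8 (pos 8,9,10,11,12,13,14,15): XOR of data positions = 0⊕1⊕0⊕0⊕0⊕0⊕1 = 0
Codeword: 111010000100001

111010000100001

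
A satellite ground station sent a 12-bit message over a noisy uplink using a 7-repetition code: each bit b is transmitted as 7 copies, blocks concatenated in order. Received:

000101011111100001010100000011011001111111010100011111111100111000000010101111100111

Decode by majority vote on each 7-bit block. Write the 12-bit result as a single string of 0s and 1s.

Block 1 (0001010): 2 ones → 0
Block 2 (1111110): 6 ones → 1
Block 3 (0001010): 2 ones → 0
Block 4 (1000000): 1 one → 0
Block 5 (1101100): 4 ones → 1
Block 6 (1111111): 7 ones → 1
Block 7 (0101000): 2 ones → 0
Block 8 (1111111): 7 ones → 1
Block 9 (1100111): 5 ones → 1
Block 10 (0000000): 0 ones → 0
Block 11 (1010111): 5 ones → 1
Block 12 (1100111): 5 ones → 1

010011011011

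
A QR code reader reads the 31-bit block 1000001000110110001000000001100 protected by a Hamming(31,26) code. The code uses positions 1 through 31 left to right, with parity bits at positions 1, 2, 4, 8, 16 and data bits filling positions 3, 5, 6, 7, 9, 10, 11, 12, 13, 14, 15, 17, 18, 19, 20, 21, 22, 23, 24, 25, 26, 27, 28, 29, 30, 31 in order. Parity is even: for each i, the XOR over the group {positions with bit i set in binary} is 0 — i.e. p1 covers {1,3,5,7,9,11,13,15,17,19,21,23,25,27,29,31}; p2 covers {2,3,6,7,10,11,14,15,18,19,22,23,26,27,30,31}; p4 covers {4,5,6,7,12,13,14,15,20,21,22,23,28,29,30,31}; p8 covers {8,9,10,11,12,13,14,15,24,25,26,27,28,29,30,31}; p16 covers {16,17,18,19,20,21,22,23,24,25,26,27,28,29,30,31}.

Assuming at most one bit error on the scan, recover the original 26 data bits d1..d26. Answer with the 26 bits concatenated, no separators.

00010011011011000000001100

s1 (pos 1,3,5,7,9,11,13,15,17,19,21,23,25,27,29,31): 1⊕0⊕0⊕1⊕0⊕1⊕0⊕1⊕0⊕1⊕0⊕0⊕0⊕0⊕1⊕0 = 0
s2 (pos 2,3,6,7,10,11,14,15,18,19,22,23,26,27,30,31): 0⊕0⊕0⊕1⊕0⊕1⊕1⊕1⊕0⊕1⊕0⊕0⊕0⊕0⊕0⊕0 = 1
s4 (pos 4,5,6,7,12,13,14,15,20,21,22,23,28,29,30,31): 0⊕0⊕0⊕1⊕1⊕0⊕1⊕1⊕0⊕0⊕0⊕0⊕1⊕1⊕0⊕0 = 0
s8 (pos 8,9,10,11,12,13,14,15,24,25,26,27,28,29,30,31): 0⊕0⊕0⊕1⊕1⊕0⊕1⊕1⊕0⊕0⊕0⊕0⊕1⊕1⊕0⊕0 = 0
s16 (pos 16,17,18,19,20,21,22,23,24,25,26,27,28,29,30,31): 0⊕0⊕0⊕1⊕0⊕0⊕0⊕0⊕0⊕0⊕0⊕0⊕1⊕1⊕0⊕0 = 1
Syndrome s16…s1 = 10010 → error at position 18.
Flip position 18: 1000001000110110001000000001100 → 1000001000110110011000000001100
Read data bits from positions 3,5,6,7,9,10,11,12,13,14,15,17,18,19,20,21,22,23,24,25,26,27,28,29,30,31: 00010011011011000000001100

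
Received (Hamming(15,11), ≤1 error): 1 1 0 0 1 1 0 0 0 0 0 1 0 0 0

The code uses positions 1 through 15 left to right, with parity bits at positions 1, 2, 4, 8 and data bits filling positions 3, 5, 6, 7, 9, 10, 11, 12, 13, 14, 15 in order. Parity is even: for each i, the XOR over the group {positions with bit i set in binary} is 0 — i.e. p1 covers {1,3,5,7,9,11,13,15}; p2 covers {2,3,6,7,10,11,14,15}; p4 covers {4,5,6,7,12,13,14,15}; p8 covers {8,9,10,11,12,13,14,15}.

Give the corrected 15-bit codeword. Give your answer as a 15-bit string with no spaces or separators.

s1 (pos 1,3,5,7,9,11,13,15): 1⊕0⊕1⊕0⊕0⊕0⊕0⊕0 = 0
s2 (pos 2,3,6,7,10,11,14,15): 1⊕0⊕1⊕0⊕0⊕0⊕0⊕0 = 0
s4 (pos 4,5,6,7,12,13,14,15): 0⊕1⊕1⊕0⊕1⊕0⊕0⊕0 = 1
s8 (pos 8,9,10,11,12,13,14,15): 0⊕0⊕0⊕0⊕1⊕0⊕0⊕0 = 1
Syndrome s8…s1 = 1100 → error at position 12.
Flip position 12: 110011000001000 → 110011000000000

110011000000000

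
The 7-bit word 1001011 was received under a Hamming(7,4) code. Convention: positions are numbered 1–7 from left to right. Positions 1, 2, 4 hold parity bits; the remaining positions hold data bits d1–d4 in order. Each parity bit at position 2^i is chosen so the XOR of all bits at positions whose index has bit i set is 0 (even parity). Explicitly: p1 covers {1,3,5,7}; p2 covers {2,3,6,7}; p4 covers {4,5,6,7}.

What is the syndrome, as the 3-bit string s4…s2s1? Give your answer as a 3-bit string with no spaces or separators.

100

s1 (pos 1,3,5,7): 1⊕0⊕0⊕1 = 0
s2 (pos 2,3,6,7): 0⊕0⊕1⊕1 = 0
s4 (pos 4,5,6,7): 1⊕0⊕1⊕1 = 1
Syndrome s4…s1 = 100 → error at position 4.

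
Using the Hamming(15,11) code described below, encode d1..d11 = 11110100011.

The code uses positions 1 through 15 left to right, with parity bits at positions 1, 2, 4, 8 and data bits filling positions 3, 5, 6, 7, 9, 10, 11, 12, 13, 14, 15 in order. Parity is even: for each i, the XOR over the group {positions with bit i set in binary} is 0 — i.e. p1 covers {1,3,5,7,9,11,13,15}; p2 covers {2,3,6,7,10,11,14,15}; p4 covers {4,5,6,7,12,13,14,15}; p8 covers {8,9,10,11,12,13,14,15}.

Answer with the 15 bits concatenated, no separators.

Place data at non-parity positions: p1 p2 1 p4 1 1 1 p8 0 1 0 0 0 1 1
p1 (pos 1,3,5,7,9,11,13,15): XOR of data positions = 1⊕1⊕1⊕0⊕0⊕0⊕1 = 0
p2 (pos 2,3,6,7,10,11,14,15): XOR of data positions = 1⊕1⊕1⊕1⊕0⊕1⊕1 = 0
p4 (pos 4,5,6,7,12,13,14,15): XOR of data positions = 1⊕1⊕1⊕0⊕0⊕1⊕1 = 1
p8 (pos 8,9,10,11,12,13,14,15): XOR of data positions = 0⊕1⊕0⊕0⊕0⊕1⊕1 = 1
Codeword: 001111110100011

001111110100011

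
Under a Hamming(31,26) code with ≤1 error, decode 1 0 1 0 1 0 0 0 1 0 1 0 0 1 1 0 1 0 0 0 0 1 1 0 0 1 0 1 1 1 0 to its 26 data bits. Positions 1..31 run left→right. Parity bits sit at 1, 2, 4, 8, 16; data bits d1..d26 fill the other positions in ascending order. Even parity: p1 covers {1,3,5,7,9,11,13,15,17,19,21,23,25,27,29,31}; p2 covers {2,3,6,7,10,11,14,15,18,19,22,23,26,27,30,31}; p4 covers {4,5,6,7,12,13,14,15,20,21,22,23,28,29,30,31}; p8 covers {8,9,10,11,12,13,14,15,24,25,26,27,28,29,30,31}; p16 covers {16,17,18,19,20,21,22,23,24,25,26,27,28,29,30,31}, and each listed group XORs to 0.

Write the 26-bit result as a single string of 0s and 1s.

s1 (pos 1,3,5,7,9,11,13,15,17,19,21,23,25,27,29,31): 1⊕1⊕1⊕0⊕1⊕1⊕0⊕1⊕1⊕0⊕0⊕1⊕0⊕0⊕1⊕0 = 1
s2 (pos 2,3,6,7,10,11,14,15,18,19,22,23,26,27,30,31): 0⊕1⊕0⊕0⊕0⊕1⊕1⊕1⊕0⊕0⊕1⊕1⊕1⊕0⊕1⊕0 = 0
s4 (pos 4,5,6,7,12,13,14,15,20,21,22,23,28,29,30,31): 0⊕1⊕0⊕0⊕0⊕0⊕1⊕1⊕0⊕0⊕1⊕1⊕1⊕1⊕1⊕0 = 0
s8 (pos 8,9,10,11,12,13,14,15,24,25,26,27,28,29,30,31): 0⊕1⊕0⊕1⊕0⊕0⊕1⊕1⊕0⊕0⊕1⊕0⊕1⊕1⊕1⊕0 = 0
s16 (pos 16,17,18,19,20,21,22,23,24,25,26,27,28,29,30,31): 0⊕1⊕0⊕0⊕0⊕0⊕1⊕1⊕0⊕0⊕1⊕0⊕1⊕1⊕1⊕0 = 1
Syndrome s16…s1 = 10001 → error at position 17.
Flip position 17: 1010100010100110100001100101110 → 1010100010100110000001100101110
Read data bits from positions 3,5,6,7,9,10,11,12,13,14,15,17,18,19,20,21,22,23,24,25,26,27,28,29,30,31: 11001010011000001100101110

11001010011000001100101110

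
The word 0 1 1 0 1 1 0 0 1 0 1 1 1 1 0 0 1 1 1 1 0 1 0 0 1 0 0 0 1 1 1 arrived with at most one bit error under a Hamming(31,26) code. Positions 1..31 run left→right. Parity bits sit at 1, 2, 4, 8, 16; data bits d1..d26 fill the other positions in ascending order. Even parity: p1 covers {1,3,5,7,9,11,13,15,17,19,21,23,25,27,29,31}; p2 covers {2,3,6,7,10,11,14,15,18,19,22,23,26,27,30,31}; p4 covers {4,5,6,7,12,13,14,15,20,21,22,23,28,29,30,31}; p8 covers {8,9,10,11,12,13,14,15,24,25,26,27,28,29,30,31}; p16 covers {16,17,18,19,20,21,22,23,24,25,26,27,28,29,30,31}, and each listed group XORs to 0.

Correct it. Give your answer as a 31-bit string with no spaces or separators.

0110110010111100111101011000111

s1 (pos 1,3,5,7,9,11,13,15,17,19,21,23,25,27,29,31): 0⊕1⊕1⊕0⊕1⊕1⊕1⊕0⊕1⊕1⊕0⊕0⊕1⊕0⊕1⊕1 = 0
s2 (pos 2,3,6,7,10,11,14,15,18,19,22,23,26,27,30,31): 1⊕1⊕1⊕0⊕0⊕1⊕1⊕0⊕1⊕1⊕1⊕0⊕0⊕0⊕1⊕1 = 0
s4 (pos 4,5,6,7,12,13,14,15,20,21,22,23,28,29,30,31): 0⊕1⊕1⊕0⊕1⊕1⊕1⊕0⊕1⊕0⊕1⊕0⊕0⊕1⊕1⊕1 = 0
s8 (pos 8,9,10,11,12,13,14,15,24,25,26,27,28,29,30,31): 0⊕1⊕0⊕1⊕1⊕1⊕1⊕0⊕0⊕1⊕0⊕0⊕0⊕1⊕1⊕1 = 1
s16 (pos 16,17,18,19,20,21,22,23,24,25,26,27,28,29,30,31): 0⊕1⊕1⊕1⊕1⊕0⊕1⊕0⊕0⊕1⊕0⊕0⊕0⊕1⊕1⊕1 = 1
Syndrome s16…s1 = 11000 → error at position 24.
Flip position 24: 0110110010111100111101001000111 → 0110110010111100111101011000111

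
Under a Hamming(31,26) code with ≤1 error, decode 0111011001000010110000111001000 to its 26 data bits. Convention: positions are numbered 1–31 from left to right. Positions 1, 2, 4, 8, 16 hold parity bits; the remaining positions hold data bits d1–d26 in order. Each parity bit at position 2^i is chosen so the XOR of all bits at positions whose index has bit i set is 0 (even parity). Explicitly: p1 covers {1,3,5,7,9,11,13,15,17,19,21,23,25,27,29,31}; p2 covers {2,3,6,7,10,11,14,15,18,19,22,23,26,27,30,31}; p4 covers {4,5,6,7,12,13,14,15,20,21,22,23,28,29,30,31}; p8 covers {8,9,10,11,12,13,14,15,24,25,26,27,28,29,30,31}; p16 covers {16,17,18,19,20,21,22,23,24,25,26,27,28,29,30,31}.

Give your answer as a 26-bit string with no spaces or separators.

s1 (pos 1,3,5,7,9,11,13,15,17,19,21,23,25,27,29,31): 0⊕1⊕0⊕1⊕0⊕0⊕0⊕1⊕1⊕0⊕0⊕1⊕1⊕0⊕0⊕0 = 0
s2 (pos 2,3,6,7,10,11,14,15,18,19,22,23,26,27,30,31): 1⊕1⊕1⊕1⊕1⊕0⊕0⊕1⊕1⊕0⊕0⊕1⊕0⊕0⊕0⊕0 = 0
s4 (pos 4,5,6,7,12,13,14,15,20,21,22,23,28,29,30,31): 1⊕0⊕1⊕1⊕0⊕0⊕0⊕1⊕0⊕0⊕0⊕1⊕1⊕0⊕0⊕0 = 0
s8 (pos 8,9,10,11,12,13,14,15,24,25,26,27,28,29,30,31): 0⊕0⊕1⊕0⊕0⊕0⊕0⊕1⊕1⊕1⊕0⊕0⊕1⊕0⊕0⊕0 = 1
s16 (pos 16,17,18,19,20,21,22,23,24,25,26,27,28,29,30,31): 0⊕1⊕1⊕0⊕0⊕0⊕0⊕1⊕1⊕1⊕0⊕0⊕1⊕0⊕0⊕0 = 0
Syndrome s16…s1 = 01000 → error at position 8.
Flip position 8: 0111011001000010110000111001000 → 0111011101000010110000111001000
Read data bits from positions 3,5,6,7,9,10,11,12,13,14,15,17,18,19,20,21,22,23,24,25,26,27,28,29,30,31: 10110100001110000111001000

10110100001110000111001000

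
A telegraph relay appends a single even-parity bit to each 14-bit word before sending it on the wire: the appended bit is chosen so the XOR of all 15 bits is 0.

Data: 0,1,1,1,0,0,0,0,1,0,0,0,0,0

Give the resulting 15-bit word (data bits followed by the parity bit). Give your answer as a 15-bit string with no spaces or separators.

011100001000000

XOR of the 14 data bits: 0⊕1⊕1⊕1⊕0⊕0⊕0⊕0⊕1⊕0⊕0⊕0⊕0⊕0 = 0
Parity bit = 0 (so all 15 bits XOR to 0).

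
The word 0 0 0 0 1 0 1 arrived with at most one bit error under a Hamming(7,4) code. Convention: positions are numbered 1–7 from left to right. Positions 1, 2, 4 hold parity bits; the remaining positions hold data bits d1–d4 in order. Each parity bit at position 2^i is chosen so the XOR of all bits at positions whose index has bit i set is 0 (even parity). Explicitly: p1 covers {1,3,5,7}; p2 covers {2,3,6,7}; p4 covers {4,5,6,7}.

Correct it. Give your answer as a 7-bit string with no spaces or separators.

0100101

s1 (pos 1,3,5,7): 0⊕0⊕1⊕1 = 0
s2 (pos 2,3,6,7): 0⊕0⊕0⊕1 = 1
s4 (pos 4,5,6,7): 0⊕1⊕0⊕1 = 0
Syndrome s4…s1 = 010 → error at position 2.
Flip position 2: 0000101 → 0100101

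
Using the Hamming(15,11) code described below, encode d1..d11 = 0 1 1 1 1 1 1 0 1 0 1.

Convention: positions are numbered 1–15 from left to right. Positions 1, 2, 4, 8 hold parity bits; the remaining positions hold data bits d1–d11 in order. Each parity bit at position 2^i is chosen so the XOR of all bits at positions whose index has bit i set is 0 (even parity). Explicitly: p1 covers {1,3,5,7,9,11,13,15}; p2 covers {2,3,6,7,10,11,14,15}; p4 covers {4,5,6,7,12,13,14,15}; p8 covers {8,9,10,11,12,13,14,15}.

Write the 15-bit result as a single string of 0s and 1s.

Place data at non-parity positions: p1 p2 0 p4 1 1 1 p8 1 1 1 0 1 0 1
p1 (pos 1,3,5,7,9,11,13,15): XOR of data positions = 0⊕1⊕1⊕1⊕1⊕1⊕1 = 0
p2 (pos 2,3,6,7,10,11,14,15): XOR of data positions = 0⊕1⊕1⊕1⊕1⊕0⊕1 = 1
p4 (pos 4,5,6,7,12,13,14,15): XOR of data positions = 1⊕1⊕1⊕0⊕1⊕0⊕1 = 1
p8 (pos 8,9,10,11,12,13,14,15): XOR of data positions = 1⊕1⊕1⊕0⊕1⊕0⊕1 = 1
Codeword: 010111111110101

010111111110101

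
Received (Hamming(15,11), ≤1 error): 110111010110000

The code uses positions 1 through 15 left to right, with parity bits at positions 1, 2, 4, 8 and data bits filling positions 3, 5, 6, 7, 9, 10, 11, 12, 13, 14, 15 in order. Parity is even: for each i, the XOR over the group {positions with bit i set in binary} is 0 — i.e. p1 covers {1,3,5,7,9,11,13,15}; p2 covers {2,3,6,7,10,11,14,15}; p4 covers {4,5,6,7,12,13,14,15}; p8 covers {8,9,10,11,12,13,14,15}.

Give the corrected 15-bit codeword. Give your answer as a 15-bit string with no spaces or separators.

110111010110100

s1 (pos 1,3,5,7,9,11,13,15): 1⊕0⊕1⊕0⊕0⊕1⊕0⊕0 = 1
s2 (pos 2,3,6,7,10,11,14,15): 1⊕0⊕1⊕0⊕1⊕1⊕0⊕0 = 0
s4 (pos 4,5,6,7,12,13,14,15): 1⊕1⊕1⊕0⊕0⊕0⊕0⊕0 = 1
s8 (pos 8,9,10,11,12,13,14,15): 1⊕0⊕1⊕1⊕0⊕0⊕0⊕0 = 1
Syndrome s8…s1 = 1101 → error at position 13.
Flip position 13: 110111010110000 → 110111010110100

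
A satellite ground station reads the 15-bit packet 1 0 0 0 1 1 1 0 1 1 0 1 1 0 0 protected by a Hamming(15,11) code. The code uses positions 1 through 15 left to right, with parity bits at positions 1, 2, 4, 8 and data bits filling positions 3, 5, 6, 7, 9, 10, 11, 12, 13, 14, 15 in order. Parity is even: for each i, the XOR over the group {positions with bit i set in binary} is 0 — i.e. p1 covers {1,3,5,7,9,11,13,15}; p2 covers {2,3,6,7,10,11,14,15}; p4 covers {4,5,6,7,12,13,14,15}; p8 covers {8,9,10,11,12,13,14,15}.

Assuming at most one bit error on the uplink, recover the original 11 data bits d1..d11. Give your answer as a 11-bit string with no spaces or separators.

s1 (pos 1,3,5,7,9,11,13,15): 1⊕0⊕1⊕1⊕1⊕0⊕1⊕0 = 1
s2 (pos 2,3,6,7,10,11,14,15): 0⊕0⊕1⊕1⊕1⊕0⊕0⊕0 = 1
s4 (pos 4,5,6,7,12,13,14,15): 0⊕1⊕1⊕1⊕1⊕1⊕0⊕0 = 1
s8 (pos 8,9,10,11,12,13,14,15): 0⊕1⊕1⊕0⊕1⊕1⊕0⊕0 = 0
Syndrome s8…s1 = 0111 → error at position 7.
Flip position 7: 100011101101100 → 100011001101100
Read data bits from positions 3,5,6,7,9,10,11,12,13,14,15: 01101101100

01101101100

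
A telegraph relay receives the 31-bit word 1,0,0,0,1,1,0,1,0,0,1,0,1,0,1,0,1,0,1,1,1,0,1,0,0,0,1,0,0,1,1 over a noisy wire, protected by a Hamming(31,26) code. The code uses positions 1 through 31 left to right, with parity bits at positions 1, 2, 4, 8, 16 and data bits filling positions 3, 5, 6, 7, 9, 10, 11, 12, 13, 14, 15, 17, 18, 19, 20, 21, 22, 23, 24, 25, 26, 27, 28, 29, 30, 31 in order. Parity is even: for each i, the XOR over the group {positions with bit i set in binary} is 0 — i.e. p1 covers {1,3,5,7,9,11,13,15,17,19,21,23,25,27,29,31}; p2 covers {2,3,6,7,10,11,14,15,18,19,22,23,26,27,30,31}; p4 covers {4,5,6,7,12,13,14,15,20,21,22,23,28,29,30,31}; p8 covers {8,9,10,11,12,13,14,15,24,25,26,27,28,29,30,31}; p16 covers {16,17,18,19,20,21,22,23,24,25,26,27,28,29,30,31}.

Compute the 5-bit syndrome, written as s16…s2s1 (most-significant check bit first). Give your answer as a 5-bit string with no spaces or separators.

s1 (pos 1,3,5,7,9,11,13,15,17,19,21,23,25,27,29,31): 1⊕0⊕1⊕0⊕0⊕1⊕1⊕1⊕1⊕1⊕1⊕1⊕0⊕1⊕0⊕1 = 1
s2 (pos 2,3,6,7,10,11,14,15,18,19,22,23,26,27,30,31): 0⊕0⊕1⊕0⊕0⊕1⊕0⊕1⊕0⊕1⊕0⊕1⊕0⊕1⊕1⊕1 = 0
s4 (pos 4,5,6,7,12,13,14,15,20,21,22,23,28,29,30,31): 0⊕1⊕1⊕0⊕0⊕1⊕0⊕1⊕1⊕1⊕0⊕1⊕0⊕0⊕1⊕1 = 1
s8 (pos 8,9,10,11,12,13,14,15,24,25,26,27,28,29,30,31): 1⊕0⊕0⊕1⊕0⊕1⊕0⊕1⊕0⊕0⊕0⊕1⊕0⊕0⊕1⊕1 = 1
s16 (pos 16,17,18,19,20,21,22,23,24,25,26,27,28,29,30,31): 0⊕1⊕0⊕1⊕1⊕1⊕0⊕1⊕0⊕0⊕0⊕1⊕0⊕0⊕1⊕1 = 0
Syndrome s16…s1 = 01101 → error at position 13.

01101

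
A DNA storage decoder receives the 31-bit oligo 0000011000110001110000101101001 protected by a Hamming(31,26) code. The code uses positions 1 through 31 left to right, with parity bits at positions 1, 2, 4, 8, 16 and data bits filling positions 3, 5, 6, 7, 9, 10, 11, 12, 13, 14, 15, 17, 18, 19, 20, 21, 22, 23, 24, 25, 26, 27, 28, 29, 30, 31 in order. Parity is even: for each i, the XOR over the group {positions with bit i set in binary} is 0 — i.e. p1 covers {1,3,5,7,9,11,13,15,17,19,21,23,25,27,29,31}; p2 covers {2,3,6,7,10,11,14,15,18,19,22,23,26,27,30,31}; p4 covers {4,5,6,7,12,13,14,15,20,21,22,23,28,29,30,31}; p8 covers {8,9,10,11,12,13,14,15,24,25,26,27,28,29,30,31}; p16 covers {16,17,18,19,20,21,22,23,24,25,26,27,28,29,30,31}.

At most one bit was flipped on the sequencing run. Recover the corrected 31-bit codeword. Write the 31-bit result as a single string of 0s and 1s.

0100011000110001110000101101001

s1 (pos 1,3,5,7,9,11,13,15,17,19,21,23,25,27,29,31): 0⊕0⊕0⊕1⊕0⊕1⊕0⊕0⊕1⊕0⊕0⊕1⊕1⊕0⊕0⊕1 = 0
s2 (pos 2,3,6,7,10,11,14,15,18,19,22,23,26,27,30,31): 0⊕0⊕1⊕1⊕0⊕1⊕0⊕0⊕1⊕0⊕0⊕1⊕1⊕0⊕0⊕1 = 1
s4 (pos 4,5,6,7,12,13,14,15,20,21,22,23,28,29,30,31): 0⊕0⊕1⊕1⊕1⊕0⊕0⊕0⊕0⊕0⊕0⊕1⊕1⊕0⊕0⊕1 = 0
s8 (pos 8,9,10,11,12,13,14,15,24,25,26,27,28,29,30,31): 0⊕0⊕0⊕1⊕1⊕0⊕0⊕0⊕0⊕1⊕1⊕0⊕1⊕0⊕0⊕1 = 0
s16 (pos 16,17,18,19,20,21,22,23,24,25,26,27,28,29,30,31): 1⊕1⊕1⊕0⊕0⊕0⊕0⊕1⊕0⊕1⊕1⊕0⊕1⊕0⊕0⊕1 = 0
Syndrome s16…s1 = 00010 → error at position 2.
Flip position 2: 0000011000110001110000101101001 → 0100011000110001110000101101001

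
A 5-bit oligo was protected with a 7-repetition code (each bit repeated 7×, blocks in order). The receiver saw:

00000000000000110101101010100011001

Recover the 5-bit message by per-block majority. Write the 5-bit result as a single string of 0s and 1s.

Block 1 (0000000): 0 ones → 0
Block 2 (0000000): 0 ones → 0
Block 3 (1101011): 5 ones → 1
Block 4 (0101010): 3 ones → 0
Block 5 (0011001): 3 ones → 0

00100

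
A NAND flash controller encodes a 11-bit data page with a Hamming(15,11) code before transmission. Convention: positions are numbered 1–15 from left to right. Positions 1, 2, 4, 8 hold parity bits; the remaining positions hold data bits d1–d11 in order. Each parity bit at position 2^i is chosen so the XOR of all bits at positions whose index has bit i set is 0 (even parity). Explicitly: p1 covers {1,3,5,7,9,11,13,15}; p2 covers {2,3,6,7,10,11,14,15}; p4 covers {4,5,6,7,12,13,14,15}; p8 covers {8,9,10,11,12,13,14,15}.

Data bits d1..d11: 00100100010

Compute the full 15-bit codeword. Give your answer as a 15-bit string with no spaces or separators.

010001000100010

Place data at non-parity positions: p1 p2 0 p4 0 1 0 p8 0 1 0 0 0 1 0
p1 (pos 1,3,5,7,9,11,13,15): XOR of data positions = 0⊕0⊕0⊕0⊕0⊕0⊕0 = 0
p2 (pos 2,3,6,7,10,11,14,15): XOR of data positions = 0⊕1⊕0⊕1⊕0⊕1⊕0 = 1
p4 (pos 4,5,6,7,12,13,14,15): XOR of data positions = 0⊕1⊕0⊕0⊕0⊕1⊕0 = 0
p8 (pos 8,9,10,11,12,13,14,15): XOR of data positions = 0⊕1⊕0⊕0⊕0⊕1⊕0 = 0
Codeword: 010001000100010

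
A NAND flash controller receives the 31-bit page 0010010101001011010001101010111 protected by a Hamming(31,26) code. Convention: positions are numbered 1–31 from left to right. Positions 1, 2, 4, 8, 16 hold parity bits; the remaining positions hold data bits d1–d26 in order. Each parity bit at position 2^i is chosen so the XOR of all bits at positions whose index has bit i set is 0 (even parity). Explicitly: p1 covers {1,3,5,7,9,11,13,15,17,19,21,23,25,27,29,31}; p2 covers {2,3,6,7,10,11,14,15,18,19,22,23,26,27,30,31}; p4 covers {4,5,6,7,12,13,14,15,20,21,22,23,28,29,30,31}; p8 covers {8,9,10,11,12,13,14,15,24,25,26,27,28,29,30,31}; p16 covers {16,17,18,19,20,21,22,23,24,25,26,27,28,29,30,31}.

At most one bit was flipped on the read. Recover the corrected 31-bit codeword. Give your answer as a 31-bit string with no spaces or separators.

0010010101001011010001111010111

s1 (pos 1,3,5,7,9,11,13,15,17,19,21,23,25,27,29,31): 0⊕1⊕0⊕0⊕0⊕0⊕1⊕1⊕0⊕0⊕0⊕1⊕1⊕1⊕1⊕1 = 0
s2 (pos 2,3,6,7,10,11,14,15,18,19,22,23,26,27,30,31): 0⊕1⊕1⊕0⊕1⊕0⊕0⊕1⊕1⊕0⊕1⊕1⊕0⊕1⊕1⊕1 = 0
s4 (pos 4,5,6,7,12,13,14,15,20,21,22,23,28,29,30,31): 0⊕0⊕1⊕0⊕0⊕1⊕0⊕1⊕0⊕0⊕1⊕1⊕0⊕1⊕1⊕1 = 0
s8 (pos 8,9,10,11,12,13,14,15,24,25,26,27,28,29,30,31): 1⊕0⊕1⊕0⊕0⊕1⊕0⊕1⊕0⊕1⊕0⊕1⊕0⊕1⊕1⊕1 = 1
s16 (pos 16,17,18,19,20,21,22,23,24,25,26,27,28,29,30,31): 1⊕0⊕1⊕0⊕0⊕0⊕1⊕1⊕0⊕1⊕0⊕1⊕0⊕1⊕1⊕1 = 1
Syndrome s16…s1 = 11000 → error at position 24.
Flip position 24: 0010010101001011010001101010111 → 0010010101001011010001111010111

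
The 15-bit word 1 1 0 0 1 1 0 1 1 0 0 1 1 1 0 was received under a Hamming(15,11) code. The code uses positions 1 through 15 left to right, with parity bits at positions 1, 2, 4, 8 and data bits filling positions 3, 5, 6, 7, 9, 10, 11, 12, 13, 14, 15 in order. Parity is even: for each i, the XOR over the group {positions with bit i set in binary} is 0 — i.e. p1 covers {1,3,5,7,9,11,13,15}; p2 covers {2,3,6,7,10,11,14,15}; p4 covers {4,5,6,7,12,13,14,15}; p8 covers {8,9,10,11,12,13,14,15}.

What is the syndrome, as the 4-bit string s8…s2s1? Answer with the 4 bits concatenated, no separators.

s1 (pos 1,3,5,7,9,11,13,15): 1⊕0⊕1⊕0⊕1⊕0⊕1⊕0 = 0
s2 (pos 2,3,6,7,10,11,14,15): 1⊕0⊕1⊕0⊕0⊕0⊕1⊕0 = 1
s4 (pos 4,5,6,7,12,13,14,15): 0⊕1⊕1⊕0⊕1⊕1⊕1⊕0 = 1
s8 (pos 8,9,10,11,12,13,14,15): 1⊕1⊕0⊕0⊕1⊕1⊕1⊕0 = 1
Syndrome s8…s1 = 1110 → error at position 14.

1110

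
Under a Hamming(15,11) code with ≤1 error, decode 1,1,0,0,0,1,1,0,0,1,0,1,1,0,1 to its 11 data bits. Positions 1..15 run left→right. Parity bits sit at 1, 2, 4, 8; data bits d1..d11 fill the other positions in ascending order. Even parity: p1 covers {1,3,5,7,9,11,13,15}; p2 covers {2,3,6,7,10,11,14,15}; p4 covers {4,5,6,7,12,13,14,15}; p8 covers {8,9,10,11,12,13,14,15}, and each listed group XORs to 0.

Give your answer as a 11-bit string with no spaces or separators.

s1 (pos 1,3,5,7,9,11,13,15): 1⊕0⊕0⊕1⊕0⊕0⊕1⊕1 = 0
s2 (pos 2,3,6,7,10,11,14,15): 1⊕0⊕1⊕1⊕1⊕0⊕0⊕1 = 1
s4 (pos 4,5,6,7,12,13,14,15): 0⊕0⊕1⊕1⊕1⊕1⊕0⊕1 = 1
s8 (pos 8,9,10,11,12,13,14,15): 0⊕0⊕1⊕0⊕1⊕1⊕0⊕1 = 0
Syndrome s8…s1 = 0110 → error at position 6.
Flip position 6: 110001100101101 → 110000100101101
Read data bits from positions 3,5,6,7,9,10,11,12,13,14,15: 00010101101

00010101101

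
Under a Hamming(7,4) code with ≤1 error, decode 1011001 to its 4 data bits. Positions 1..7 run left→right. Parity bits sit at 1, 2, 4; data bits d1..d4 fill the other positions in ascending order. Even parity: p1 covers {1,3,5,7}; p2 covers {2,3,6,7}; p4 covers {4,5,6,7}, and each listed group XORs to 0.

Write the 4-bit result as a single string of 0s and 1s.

s1 (pos 1,3,5,7): 1⊕1⊕0⊕1 = 1
s2 (pos 2,3,6,7): 0⊕1⊕0⊕1 = 0
s4 (pos 4,5,6,7): 1⊕0⊕0⊕1 = 0
Syndrome s4…s1 = 001 → error at position 1.
Flip position 1: 1011001 → 0011001
Read data bits from positions 3,5,6,7: 1001

1001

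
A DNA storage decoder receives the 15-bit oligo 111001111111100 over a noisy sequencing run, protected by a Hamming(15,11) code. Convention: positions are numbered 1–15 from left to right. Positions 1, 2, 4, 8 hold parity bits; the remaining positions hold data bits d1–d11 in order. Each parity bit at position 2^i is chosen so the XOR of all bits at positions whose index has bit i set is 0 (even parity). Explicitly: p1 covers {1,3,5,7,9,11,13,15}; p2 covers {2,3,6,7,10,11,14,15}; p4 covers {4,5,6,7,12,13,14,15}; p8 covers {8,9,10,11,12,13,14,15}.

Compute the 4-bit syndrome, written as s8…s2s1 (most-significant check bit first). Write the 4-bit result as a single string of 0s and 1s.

0000

s1 (pos 1,3,5,7,9,11,13,15): 1⊕1⊕0⊕1⊕1⊕1⊕1⊕0 = 0
s2 (pos 2,3,6,7,10,11,14,15): 1⊕1⊕1⊕1⊕1⊕1⊕0⊕0 = 0
s4 (pos 4,5,6,7,12,13,14,15): 0⊕0⊕1⊕1⊕1⊕1⊕0⊕0 = 0
s8 (pos 8,9,10,11,12,13,14,15): 1⊕1⊕1⊕1⊕1⊕1⊕0⊕0 = 0
Syndrome s8…s1 = 0000 → no error.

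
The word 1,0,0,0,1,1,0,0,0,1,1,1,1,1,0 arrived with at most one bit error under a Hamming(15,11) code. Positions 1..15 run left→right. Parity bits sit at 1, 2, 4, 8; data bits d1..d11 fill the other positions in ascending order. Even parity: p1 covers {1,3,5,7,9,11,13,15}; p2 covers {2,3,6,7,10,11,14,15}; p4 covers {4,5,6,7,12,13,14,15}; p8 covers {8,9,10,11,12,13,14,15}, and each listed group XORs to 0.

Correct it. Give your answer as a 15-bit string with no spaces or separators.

s1 (pos 1,3,5,7,9,11,13,15): 1⊕0⊕1⊕0⊕0⊕1⊕1⊕0 = 0
s2 (pos 2,3,6,7,10,11,14,15): 0⊕0⊕1⊕0⊕1⊕1⊕1⊕0 = 0
s4 (pos 4,5,6,7,12,13,14,15): 0⊕1⊕1⊕0⊕1⊕1⊕1⊕0 = 1
s8 (pos 8,9,10,11,12,13,14,15): 0⊕0⊕1⊕1⊕1⊕1⊕1⊕0 = 1
Syndrome s8…s1 = 1100 → error at position 12.
Flip position 12: 100011000111110 → 100011000110110

100011000110110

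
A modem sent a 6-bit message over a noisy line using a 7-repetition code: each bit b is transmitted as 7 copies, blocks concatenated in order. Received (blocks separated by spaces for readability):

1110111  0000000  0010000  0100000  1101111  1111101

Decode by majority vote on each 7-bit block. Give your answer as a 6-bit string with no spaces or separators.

Block 1 (1110111): 6 ones → 1
Block 2 (0000000): 0 ones → 0
Block 3 (0010000): 1 one → 0
Block 4 (0100000): 1 one → 0
Block 5 (1101111): 6 ones → 1
Block 6 (1111101): 6 ones → 1

100011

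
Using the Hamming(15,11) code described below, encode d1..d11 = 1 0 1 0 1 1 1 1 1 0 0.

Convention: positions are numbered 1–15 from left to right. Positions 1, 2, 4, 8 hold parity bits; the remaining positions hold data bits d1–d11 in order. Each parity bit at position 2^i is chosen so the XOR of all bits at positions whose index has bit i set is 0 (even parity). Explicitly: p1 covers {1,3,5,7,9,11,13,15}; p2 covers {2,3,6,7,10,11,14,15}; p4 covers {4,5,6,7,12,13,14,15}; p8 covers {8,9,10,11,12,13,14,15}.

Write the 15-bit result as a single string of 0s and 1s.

001101011111100

Place data at non-parity positions: p1 p2 1 p4 0 1 0 p8 1 1 1 1 1 0 0
p1 (pos 1,3,5,7,9,11,13,15): XOR of data positions = 1⊕0⊕0⊕1⊕1⊕1⊕0 = 0
p2 (pos 2,3,6,7,10,11,14,15): XOR of data positions = 1⊕1⊕0⊕1⊕1⊕0⊕0 = 0
p4 (pos 4,5,6,7,12,13,14,15): XOR of data positions = 0⊕1⊕0⊕1⊕1⊕0⊕0 = 1
p8 (pos 8,9,10,11,12,13,14,15): XOR of data positions = 1⊕1⊕1⊕1⊕1⊕0⊕0 = 1
Codeword: 001101011111100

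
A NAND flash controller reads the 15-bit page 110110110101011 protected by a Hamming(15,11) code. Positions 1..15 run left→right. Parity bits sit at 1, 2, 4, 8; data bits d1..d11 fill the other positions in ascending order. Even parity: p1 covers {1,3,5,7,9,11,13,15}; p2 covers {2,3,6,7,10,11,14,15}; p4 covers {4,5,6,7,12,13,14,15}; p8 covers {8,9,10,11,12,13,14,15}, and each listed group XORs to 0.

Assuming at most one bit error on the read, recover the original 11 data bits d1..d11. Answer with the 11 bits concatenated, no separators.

s1 (pos 1,3,5,7,9,11,13,15): 1⊕0⊕1⊕1⊕0⊕0⊕0⊕1 = 0
s2 (pos 2,3,6,7,10,11,14,15): 1⊕0⊕0⊕1⊕1⊕0⊕1⊕1 = 1
s4 (pos 4,5,6,7,12,13,14,15): 1⊕1⊕0⊕1⊕1⊕0⊕1⊕1 = 0
s8 (pos 8,9,10,11,12,13,14,15): 1⊕0⊕1⊕0⊕1⊕0⊕1⊕1 = 1
Syndrome s8…s1 = 1010 → error at position 10.
Flip position 10: 110110110101011 → 110110110001011
Read data bits from positions 3,5,6,7,9,10,11,12,13,14,15: 01010001011

01010001011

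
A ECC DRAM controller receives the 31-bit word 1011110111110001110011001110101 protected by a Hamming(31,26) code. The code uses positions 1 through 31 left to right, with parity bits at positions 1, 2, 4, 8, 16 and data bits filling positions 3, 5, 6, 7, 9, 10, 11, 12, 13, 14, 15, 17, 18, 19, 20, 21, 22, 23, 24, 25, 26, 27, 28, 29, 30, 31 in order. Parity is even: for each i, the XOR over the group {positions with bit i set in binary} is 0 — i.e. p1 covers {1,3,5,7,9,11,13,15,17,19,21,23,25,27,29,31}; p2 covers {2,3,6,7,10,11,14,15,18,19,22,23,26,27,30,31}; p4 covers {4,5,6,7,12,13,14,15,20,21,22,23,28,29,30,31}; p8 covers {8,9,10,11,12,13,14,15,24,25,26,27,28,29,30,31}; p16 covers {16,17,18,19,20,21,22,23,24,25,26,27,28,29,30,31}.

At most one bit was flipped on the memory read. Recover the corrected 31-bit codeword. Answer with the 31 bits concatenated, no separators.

1001110111110001110011001110101

s1 (pos 1,3,5,7,9,11,13,15,17,19,21,23,25,27,29,31): 1⊕1⊕1⊕0⊕1⊕1⊕0⊕0⊕1⊕0⊕1⊕0⊕1⊕1⊕1⊕1 = 1
s2 (pos 2,3,6,7,10,11,14,15,18,19,22,23,26,27,30,31): 0⊕1⊕1⊕0⊕1⊕1⊕0⊕0⊕1⊕0⊕1⊕0⊕1⊕1⊕0⊕1 = 1
s4 (pos 4,5,6,7,12,13,14,15,20,21,22,23,28,29,30,31): 1⊕1⊕1⊕0⊕1⊕0⊕0⊕0⊕0⊕1⊕1⊕0⊕0⊕1⊕0⊕1 = 0
s8 (pos 8,9,10,11,12,13,14,15,24,25,26,27,28,29,30,31): 1⊕1⊕1⊕1⊕1⊕0⊕0⊕0⊕0⊕1⊕1⊕1⊕0⊕1⊕0⊕1 = 0
s16 (pos 16,17,18,19,20,21,22,23,24,25,26,27,28,29,30,31): 1⊕1⊕1⊕0⊕0⊕1⊕1⊕0⊕0⊕1⊕1⊕1⊕0⊕1⊕0⊕1 = 0
Syndrome s16…s1 = 00011 → error at position 3.
Flip position 3: 1011110111110001110011001110101 → 1001110111110001110011001110101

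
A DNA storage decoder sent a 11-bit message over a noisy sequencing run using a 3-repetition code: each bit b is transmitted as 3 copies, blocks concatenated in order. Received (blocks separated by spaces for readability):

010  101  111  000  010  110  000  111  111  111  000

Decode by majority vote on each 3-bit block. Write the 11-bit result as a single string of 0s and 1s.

01100101110

Block 1 (010): 1 one → 0
Block 2 (101): 2 ones → 1
Block 3 (111): 3 ones → 1
Block 4 (000): 0 ones → 0
Block 5 (010): 1 one → 0
Block 6 (110): 2 ones → 1
Block 7 (000): 0 ones → 0
Block 8 (111): 3 ones → 1
Block 9 (111): 3 ones → 1
Block 10 (111): 3 ones → 1
Block 11 (000): 0 ones → 0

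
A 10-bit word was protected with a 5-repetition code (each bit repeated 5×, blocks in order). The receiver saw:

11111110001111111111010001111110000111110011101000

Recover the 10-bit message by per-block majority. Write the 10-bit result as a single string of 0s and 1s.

Block 1 (11111): 5 ones → 1
Block 2 (11000): 2 ones → 0
Block 3 (11111): 5 ones → 1
Block 4 (11111): 5 ones → 1
Block 5 (01000): 1 one → 0
Block 6 (11111): 5 ones → 1
Block 7 (10000): 1 one → 0
Block 8 (11111): 5 ones → 1
Block 9 (00111): 3 ones → 1
Block 10 (01000): 1 one → 0

1011010110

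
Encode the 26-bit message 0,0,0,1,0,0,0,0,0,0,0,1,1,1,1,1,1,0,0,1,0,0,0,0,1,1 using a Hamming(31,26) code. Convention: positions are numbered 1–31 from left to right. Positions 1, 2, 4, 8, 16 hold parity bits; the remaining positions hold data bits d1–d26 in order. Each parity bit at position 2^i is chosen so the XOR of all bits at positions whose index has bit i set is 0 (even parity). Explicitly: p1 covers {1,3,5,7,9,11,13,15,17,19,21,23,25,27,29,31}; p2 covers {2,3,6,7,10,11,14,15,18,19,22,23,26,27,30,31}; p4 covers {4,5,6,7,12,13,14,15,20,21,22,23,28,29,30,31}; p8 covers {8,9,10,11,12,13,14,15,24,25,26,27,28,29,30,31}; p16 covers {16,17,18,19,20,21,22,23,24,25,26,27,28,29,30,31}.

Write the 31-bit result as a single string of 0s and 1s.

0000001100000001111111001000011

Place data at non-parity positions: p1 p2 0 p4 0 0 1 p8 0 0 0 0 0 0 0 p16 1 1 1 1 1 1 0 0 1 0 0 0 0 1 1
p1 (pos 1,3,5,7,9,11,13,15,17,19,21,23,25,27,29,31): XOR of data positions = 0⊕0⊕1⊕0⊕0⊕0⊕0⊕1⊕1⊕1⊕0⊕1⊕0⊕0⊕1 = 0
p2 (pos 2,3,6,7,10,11,14,15,18,19,22,23,26,27,30,31): XOR of data positions = 0⊕0⊕1⊕0⊕0⊕0⊕0⊕1⊕1⊕1⊕0⊕0⊕0⊕1⊕1 = 0
p4 (pos 4,5,6,7,12,13,14,15,20,21,22,23,28,29,30,31): XOR of data positions = 0⊕0⊕1⊕0⊕0⊕0⊕0⊕1⊕1⊕1⊕0⊕0⊕0⊕1⊕1 = 0
p8 (pos 8,9,10,11,12,13,14,15,24,25,26,27,28,29,30,31): XOR of data positions = 0⊕0⊕0⊕0⊕0⊕0⊕0⊕0⊕1⊕0⊕0⊕0⊕0⊕1⊕1 = 1
p16 (pos 16,17,18,19,20,21,22,23,24,25,26,27,28,29,30,31): XOR of data positions = 1⊕1⊕1⊕1⊕1⊕1⊕0⊕0⊕1⊕0⊕0⊕0⊕0⊕1⊕1 = 1
Codeword: 0000001100000001111111001000011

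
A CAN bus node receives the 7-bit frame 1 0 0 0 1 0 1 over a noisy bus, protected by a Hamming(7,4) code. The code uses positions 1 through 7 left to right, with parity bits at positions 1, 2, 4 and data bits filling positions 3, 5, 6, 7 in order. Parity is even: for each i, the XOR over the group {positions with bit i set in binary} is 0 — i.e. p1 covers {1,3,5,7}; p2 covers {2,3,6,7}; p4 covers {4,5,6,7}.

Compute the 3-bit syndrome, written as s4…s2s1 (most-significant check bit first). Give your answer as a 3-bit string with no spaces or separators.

s1 (pos 1,3,5,7): 1⊕0⊕1⊕1 = 1
s2 (pos 2,3,6,7): 0⊕0⊕0⊕1 = 1
s4 (pos 4,5,6,7): 0⊕1⊕0⊕1 = 0
Syndrome s4…s1 = 011 → error at position 3.

011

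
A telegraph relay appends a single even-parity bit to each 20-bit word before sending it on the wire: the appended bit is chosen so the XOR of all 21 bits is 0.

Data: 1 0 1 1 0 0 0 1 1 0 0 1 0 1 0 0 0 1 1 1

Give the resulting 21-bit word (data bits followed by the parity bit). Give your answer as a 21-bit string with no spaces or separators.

XOR of the 20 data bits: 1⊕0⊕1⊕1⊕0⊕0⊕0⊕1⊕1⊕0⊕0⊕1⊕0⊕1⊕0⊕0⊕0⊕1⊕1⊕1 = 0
Parity bit = 0 (so all 21 bits XOR to 0).

101100011001010001110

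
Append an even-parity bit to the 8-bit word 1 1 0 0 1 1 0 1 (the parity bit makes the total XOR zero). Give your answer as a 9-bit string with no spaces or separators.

110011011

XOR of the 8 data bits: 1⊕1⊕0⊕0⊕1⊕1⊕0⊕1 = 1
Parity bit = 1 (so all 9 bits XOR to 0).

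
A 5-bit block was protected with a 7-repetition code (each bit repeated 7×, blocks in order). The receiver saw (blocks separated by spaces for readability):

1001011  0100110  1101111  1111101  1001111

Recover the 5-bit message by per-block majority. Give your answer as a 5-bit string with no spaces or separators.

10111

Block 1 (1001011): 4 ones → 1
Block 2 (0100110): 3 ones → 0
Block 3 (1101111): 6 ones → 1
Block 4 (1111101): 6 ones → 1
Block 5 (1001111): 5 ones → 1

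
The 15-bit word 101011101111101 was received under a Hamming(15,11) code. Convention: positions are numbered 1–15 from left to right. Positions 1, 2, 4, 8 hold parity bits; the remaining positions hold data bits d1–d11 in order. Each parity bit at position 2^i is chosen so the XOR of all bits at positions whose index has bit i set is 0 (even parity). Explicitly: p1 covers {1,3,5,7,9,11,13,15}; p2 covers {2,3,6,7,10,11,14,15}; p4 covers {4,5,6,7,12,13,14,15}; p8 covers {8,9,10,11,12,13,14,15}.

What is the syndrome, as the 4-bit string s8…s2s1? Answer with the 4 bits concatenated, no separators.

s1 (pos 1,3,5,7,9,11,13,15): 1⊕1⊕1⊕1⊕1⊕1⊕1⊕1 = 0
s2 (pos 2,3,6,7,10,11,14,15): 0⊕1⊕1⊕1⊕1⊕1⊕0⊕1 = 0
s4 (pos 4,5,6,7,12,13,14,15): 0⊕1⊕1⊕1⊕1⊕1⊕0⊕1 = 0
s8 (pos 8,9,10,11,12,13,14,15): 0⊕1⊕1⊕1⊕1⊕1⊕0⊕1 = 0
Syndrome s8…s1 = 0000 → no error.

0000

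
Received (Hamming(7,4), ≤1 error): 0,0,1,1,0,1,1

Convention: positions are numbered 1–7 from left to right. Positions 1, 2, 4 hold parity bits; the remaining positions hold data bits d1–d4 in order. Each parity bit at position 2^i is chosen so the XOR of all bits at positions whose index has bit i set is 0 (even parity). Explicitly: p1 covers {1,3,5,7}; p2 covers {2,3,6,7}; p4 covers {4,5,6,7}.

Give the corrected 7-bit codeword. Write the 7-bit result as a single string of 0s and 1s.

0011001

s1 (pos 1,3,5,7): 0⊕1⊕0⊕1 = 0
s2 (pos 2,3,6,7): 0⊕1⊕1⊕1 = 1
s4 (pos 4,5,6,7): 1⊕0⊕1⊕1 = 1
Syndrome s4…s1 = 110 → error at position 6.
Flip position 6: 0011011 → 0011001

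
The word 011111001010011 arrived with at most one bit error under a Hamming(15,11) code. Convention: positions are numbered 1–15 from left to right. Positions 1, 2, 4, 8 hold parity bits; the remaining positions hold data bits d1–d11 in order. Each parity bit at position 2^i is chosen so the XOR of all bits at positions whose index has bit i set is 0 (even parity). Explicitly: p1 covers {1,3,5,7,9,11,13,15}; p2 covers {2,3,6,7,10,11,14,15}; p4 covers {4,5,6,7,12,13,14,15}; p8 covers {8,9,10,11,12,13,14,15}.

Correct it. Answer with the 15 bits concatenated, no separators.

s1 (pos 1,3,5,7,9,11,13,15): 0⊕1⊕1⊕0⊕1⊕1⊕0⊕1 = 1
s2 (pos 2,3,6,7,10,11,14,15): 1⊕1⊕1⊕0⊕0⊕1⊕1⊕1 = 0
s4 (pos 4,5,6,7,12,13,14,15): 1⊕1⊕1⊕0⊕0⊕0⊕1⊕1 = 1
s8 (pos 8,9,10,11,12,13,14,15): 0⊕1⊕0⊕1⊕0⊕0⊕1⊕1 = 0
Syndrome s8…s1 = 0101 → error at position 5.
Flip position 5: 011111001010011 → 011101001010011

011101001010011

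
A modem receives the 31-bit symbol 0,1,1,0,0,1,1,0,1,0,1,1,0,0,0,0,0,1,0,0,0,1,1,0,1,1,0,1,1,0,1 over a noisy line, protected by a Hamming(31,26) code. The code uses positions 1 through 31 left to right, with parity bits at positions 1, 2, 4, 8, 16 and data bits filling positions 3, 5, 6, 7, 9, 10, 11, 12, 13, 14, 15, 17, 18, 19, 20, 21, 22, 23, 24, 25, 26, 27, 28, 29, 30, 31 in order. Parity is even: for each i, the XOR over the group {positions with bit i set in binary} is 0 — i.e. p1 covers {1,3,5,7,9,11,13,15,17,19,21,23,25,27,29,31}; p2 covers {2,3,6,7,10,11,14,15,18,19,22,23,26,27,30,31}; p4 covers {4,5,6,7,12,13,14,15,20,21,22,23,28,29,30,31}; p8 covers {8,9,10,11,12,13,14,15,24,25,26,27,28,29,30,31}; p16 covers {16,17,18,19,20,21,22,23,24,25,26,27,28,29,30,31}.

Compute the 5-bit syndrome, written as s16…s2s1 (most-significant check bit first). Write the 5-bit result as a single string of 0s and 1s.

s1 (pos 1,3,5,7,9,11,13,15,17,19,21,23,25,27,29,31): 0⊕1⊕0⊕1⊕1⊕1⊕0⊕0⊕0⊕0⊕0⊕1⊕1⊕0⊕1⊕1 = 0
s2 (pos 2,3,6,7,10,11,14,15,18,19,22,23,26,27,30,31): 1⊕1⊕1⊕1⊕0⊕1⊕0⊕0⊕1⊕0⊕1⊕1⊕1⊕0⊕0⊕1 = 0
s4 (pos 4,5,6,7,12,13,14,15,20,21,22,23,28,29,30,31): 0⊕0⊕1⊕1⊕1⊕0⊕0⊕0⊕0⊕0⊕1⊕1⊕1⊕1⊕0⊕1 = 0
s8 (pos 8,9,10,11,12,13,14,15,24,25,26,27,28,29,30,31): 0⊕1⊕0⊕1⊕1⊕0⊕0⊕0⊕0⊕1⊕1⊕0⊕1⊕1⊕0⊕1 = 0
s16 (pos 16,17,18,19,20,21,22,23,24,25,26,27,28,29,30,31): 0⊕0⊕1⊕0⊕0⊕0⊕1⊕1⊕0⊕1⊕1⊕0⊕1⊕1⊕0⊕1 = 0
Syndrome s16…s1 = 00000 → no error.

00000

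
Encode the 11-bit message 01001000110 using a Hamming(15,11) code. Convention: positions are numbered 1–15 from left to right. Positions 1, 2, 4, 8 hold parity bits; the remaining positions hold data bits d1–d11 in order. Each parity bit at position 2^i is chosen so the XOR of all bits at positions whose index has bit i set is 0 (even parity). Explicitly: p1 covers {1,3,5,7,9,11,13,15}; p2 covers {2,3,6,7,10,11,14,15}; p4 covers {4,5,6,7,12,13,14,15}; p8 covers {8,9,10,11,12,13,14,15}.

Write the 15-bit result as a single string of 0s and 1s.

110110011000110

Place data at non-parity positions: p1 p2 0 p4 1 0 0 p8 1 0 0 0 1 1 0
p1 (pos 1,3,5,7,9,11,13,15): XOR of data positions = 0⊕1⊕0⊕1⊕0⊕1⊕0 = 1
p2 (pos 2,3,6,7,10,11,14,15): XOR of data positions = 0⊕0⊕0⊕0⊕0⊕1⊕0 = 1
p4 (pos 4,5,6,7,12,13,14,15): XOR of data positions = 1⊕0⊕0⊕0⊕1⊕1⊕0 = 1
p8 (pos 8,9,10,11,12,13,14,15): XOR of data positions = 1⊕0⊕0⊕0⊕1⊕1⊕0 = 1
Codeword: 110110011000110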